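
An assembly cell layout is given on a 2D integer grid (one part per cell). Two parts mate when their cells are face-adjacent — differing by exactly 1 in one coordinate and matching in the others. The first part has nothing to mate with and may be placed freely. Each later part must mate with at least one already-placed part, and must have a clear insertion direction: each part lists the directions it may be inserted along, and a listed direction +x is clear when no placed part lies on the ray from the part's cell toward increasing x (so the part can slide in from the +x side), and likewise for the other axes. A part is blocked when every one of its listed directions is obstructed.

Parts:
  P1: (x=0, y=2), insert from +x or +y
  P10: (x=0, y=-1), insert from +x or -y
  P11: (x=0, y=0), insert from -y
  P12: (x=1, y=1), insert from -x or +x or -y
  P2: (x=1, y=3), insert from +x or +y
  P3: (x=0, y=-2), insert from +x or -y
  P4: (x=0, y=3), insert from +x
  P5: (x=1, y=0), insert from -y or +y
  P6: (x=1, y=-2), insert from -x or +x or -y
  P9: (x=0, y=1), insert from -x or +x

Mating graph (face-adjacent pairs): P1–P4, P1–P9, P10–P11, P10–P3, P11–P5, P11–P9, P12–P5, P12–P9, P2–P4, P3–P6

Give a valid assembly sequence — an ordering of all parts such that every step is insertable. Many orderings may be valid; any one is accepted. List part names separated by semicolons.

P9; P12; P1; P4; P2; P11; P10; P3; P5; P6

1. P9@(0, 1) [-x clear] — {P9}
2. P12@(1, 1) [+x clear] — {P12, P9}
3. P1@(0, 2) [+x clear] — {P1, P12, P9}
4. P4@(0, 3) [+x clear] — {P1, P12, P4, P9}
5. P2@(1, 3) [+x clear] — {P1, P12, P2, P4, P9}
6. P11@(0, 0) [-y clear] — {P1, P11, P12, P2, P4, P9}
7. P10@(0, -1) [+x clear] — {P1, P10, P11, P12, P2, P4, P9}
8. P3@(0, -2) [+x clear] — {P1, P10, P11, P12, P2, P3, P4, P9}
9. P5@(1, 0) [-y clear] — {P1, P10, P11, P12, P2, P3, P4, P5, P9}
10. P6@(1, -2) [+x clear] — {P1, P10, P11, P12, P2, P3, P4, P5, P6, P9}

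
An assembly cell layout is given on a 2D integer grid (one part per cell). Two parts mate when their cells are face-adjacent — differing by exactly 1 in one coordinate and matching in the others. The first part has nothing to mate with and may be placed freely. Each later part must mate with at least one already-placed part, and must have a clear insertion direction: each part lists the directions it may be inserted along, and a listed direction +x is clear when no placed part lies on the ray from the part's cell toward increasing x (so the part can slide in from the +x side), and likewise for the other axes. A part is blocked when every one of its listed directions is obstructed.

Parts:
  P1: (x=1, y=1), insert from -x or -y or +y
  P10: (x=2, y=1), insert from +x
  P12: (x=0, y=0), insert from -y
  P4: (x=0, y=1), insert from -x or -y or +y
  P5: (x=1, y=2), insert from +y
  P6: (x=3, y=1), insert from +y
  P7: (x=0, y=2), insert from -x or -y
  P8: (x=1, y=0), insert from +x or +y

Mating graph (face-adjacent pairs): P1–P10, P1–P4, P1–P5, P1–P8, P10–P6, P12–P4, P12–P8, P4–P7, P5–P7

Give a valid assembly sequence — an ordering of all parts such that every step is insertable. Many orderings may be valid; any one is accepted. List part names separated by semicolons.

1. P12@(0, 0) [-y clear] — {P12}
2. P4@(0, 1) [-x clear] — {P12, P4}
3. P1@(1, 1) [-y clear] — {P1, P12, P4}
4. P7@(0, 2) [-x clear] — {P1, P12, P4, P7}
5. P5@(1, 2) [+y clear] — {P1, P12, P4, P5, P7}
6. P10@(2, 1) [+x clear] — {P1, P10, P12, P4, P5, P7}
7. P6@(3, 1) [+y clear] — {P1, P10, P12, P4, P5, P6, P7}
8. P8@(1, 0) [+x clear] — {P1, P10, P12, P4, P5, P6, P7, P8}

P12; P4; P1; P7; P5; P10; P6; P8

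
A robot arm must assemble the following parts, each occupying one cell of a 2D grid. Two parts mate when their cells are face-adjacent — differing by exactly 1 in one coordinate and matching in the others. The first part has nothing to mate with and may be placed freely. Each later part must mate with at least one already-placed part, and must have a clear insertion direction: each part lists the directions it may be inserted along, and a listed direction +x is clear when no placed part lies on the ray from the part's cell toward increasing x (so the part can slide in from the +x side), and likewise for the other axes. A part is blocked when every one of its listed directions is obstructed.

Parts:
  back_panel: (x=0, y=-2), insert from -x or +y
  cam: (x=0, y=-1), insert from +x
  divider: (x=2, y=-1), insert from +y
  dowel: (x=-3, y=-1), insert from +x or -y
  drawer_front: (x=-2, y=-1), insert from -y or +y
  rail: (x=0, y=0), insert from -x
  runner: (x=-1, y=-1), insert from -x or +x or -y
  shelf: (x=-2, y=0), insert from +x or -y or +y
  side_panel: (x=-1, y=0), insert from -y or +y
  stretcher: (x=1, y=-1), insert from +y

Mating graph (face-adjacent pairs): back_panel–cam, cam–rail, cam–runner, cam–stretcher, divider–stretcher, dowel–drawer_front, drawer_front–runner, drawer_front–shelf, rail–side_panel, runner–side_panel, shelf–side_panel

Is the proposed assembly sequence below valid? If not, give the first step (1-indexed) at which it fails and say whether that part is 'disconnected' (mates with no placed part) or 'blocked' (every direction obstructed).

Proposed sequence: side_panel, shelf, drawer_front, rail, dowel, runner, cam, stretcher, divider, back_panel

Invalid at step 4 (blocked)

1. side_panel@(-1, 0) [-y clear] — {side_panel}
2. shelf@(-2, 0) [-y clear] — {shelf, side_panel}
3. drawer_front@(-2, -1) [-y clear] — {drawer_front, shelf, side_panel}
4. rail@(0, 0) — -x all obstructed ⇒ blocked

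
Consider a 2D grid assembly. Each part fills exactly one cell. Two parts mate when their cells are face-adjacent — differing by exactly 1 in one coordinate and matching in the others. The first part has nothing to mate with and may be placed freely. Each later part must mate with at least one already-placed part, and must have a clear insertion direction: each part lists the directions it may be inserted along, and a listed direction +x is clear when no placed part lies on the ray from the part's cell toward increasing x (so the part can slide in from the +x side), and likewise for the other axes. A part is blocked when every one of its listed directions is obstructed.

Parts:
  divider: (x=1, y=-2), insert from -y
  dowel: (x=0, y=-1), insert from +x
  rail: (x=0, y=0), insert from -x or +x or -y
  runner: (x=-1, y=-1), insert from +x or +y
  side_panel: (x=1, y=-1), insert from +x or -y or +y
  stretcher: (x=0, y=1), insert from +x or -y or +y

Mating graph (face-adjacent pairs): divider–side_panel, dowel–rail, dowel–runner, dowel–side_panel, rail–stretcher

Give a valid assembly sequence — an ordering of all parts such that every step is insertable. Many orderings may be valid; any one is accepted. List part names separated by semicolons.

rail; stretcher; dowel; side_panel; divider; runner

1. rail@(0, 0) [-x clear] — {rail}
2. stretcher@(0, 1) [+x clear] — {rail, stretcher}
3. dowel@(0, -1) [+x clear] — {dowel, rail, stretcher}
4. side_panel@(1, -1) [+x clear] — {dowel, rail, side_panel, stretcher}
5. divider@(1, -2) [-y clear] — {divider, dowel, rail, side_panel, stretcher}
6. runner@(-1, -1) [+y clear] — {divider, dowel, rail, runner, side_panel, stretcher}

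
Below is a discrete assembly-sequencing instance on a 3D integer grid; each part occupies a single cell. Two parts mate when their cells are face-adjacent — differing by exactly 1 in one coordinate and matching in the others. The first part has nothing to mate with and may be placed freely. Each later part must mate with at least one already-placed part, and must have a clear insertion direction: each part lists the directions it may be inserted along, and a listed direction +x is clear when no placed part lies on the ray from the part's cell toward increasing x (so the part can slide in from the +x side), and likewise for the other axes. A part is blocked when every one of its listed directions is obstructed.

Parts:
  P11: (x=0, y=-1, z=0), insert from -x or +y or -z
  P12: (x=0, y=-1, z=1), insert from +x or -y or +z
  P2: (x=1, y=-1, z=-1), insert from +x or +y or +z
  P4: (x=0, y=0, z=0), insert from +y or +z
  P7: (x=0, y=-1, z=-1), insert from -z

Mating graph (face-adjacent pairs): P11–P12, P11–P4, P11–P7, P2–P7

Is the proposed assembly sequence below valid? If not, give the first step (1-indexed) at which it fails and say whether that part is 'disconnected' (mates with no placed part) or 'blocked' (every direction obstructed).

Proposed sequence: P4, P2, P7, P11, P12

Invalid at step 2 (disconnected)

1. P4@(0, 0, 0) [+y clear] — {P4}
2. P2@(1, -1, -1) — no placed neighbour ⇒ disconnected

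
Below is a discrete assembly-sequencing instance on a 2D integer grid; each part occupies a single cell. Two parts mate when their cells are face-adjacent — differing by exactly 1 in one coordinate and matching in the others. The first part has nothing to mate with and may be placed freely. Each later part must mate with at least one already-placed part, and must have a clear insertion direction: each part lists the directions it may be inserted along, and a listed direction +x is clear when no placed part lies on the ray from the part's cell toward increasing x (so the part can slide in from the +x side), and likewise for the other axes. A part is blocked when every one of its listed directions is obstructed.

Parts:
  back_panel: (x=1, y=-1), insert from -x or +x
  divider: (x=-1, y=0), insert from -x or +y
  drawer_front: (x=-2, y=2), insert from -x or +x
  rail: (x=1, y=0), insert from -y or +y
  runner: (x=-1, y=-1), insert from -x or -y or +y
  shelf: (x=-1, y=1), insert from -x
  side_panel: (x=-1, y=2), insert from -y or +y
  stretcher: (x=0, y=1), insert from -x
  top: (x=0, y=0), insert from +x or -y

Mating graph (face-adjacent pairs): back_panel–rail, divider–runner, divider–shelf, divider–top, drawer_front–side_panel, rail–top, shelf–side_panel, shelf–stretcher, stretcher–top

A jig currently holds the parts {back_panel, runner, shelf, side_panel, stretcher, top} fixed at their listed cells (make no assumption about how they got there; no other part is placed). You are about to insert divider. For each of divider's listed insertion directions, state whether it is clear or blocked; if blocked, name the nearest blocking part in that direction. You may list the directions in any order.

-x: ray from divider(-1, 0) has no placed part ⇒ clear
+y: nearest on ray is shelf@(-1, 1) ⇒ blocked

+y: blocked by shelf; -x: clear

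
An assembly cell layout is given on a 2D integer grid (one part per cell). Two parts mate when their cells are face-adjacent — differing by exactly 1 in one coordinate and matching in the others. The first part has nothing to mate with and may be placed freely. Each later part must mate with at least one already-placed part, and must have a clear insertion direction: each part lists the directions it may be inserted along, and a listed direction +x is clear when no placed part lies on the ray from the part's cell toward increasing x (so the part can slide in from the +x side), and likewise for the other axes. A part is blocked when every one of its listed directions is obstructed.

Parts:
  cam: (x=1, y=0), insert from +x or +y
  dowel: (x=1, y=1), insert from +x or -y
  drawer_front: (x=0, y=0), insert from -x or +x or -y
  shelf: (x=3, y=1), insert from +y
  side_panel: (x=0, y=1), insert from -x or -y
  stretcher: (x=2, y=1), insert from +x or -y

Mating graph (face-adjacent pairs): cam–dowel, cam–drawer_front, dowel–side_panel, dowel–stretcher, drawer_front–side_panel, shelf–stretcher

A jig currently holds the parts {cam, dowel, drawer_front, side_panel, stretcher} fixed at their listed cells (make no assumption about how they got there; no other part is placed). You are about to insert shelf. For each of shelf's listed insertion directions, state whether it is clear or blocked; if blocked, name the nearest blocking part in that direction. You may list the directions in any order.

+y: clear

+y: ray from shelf(3, 1) has no placed part ⇒ clear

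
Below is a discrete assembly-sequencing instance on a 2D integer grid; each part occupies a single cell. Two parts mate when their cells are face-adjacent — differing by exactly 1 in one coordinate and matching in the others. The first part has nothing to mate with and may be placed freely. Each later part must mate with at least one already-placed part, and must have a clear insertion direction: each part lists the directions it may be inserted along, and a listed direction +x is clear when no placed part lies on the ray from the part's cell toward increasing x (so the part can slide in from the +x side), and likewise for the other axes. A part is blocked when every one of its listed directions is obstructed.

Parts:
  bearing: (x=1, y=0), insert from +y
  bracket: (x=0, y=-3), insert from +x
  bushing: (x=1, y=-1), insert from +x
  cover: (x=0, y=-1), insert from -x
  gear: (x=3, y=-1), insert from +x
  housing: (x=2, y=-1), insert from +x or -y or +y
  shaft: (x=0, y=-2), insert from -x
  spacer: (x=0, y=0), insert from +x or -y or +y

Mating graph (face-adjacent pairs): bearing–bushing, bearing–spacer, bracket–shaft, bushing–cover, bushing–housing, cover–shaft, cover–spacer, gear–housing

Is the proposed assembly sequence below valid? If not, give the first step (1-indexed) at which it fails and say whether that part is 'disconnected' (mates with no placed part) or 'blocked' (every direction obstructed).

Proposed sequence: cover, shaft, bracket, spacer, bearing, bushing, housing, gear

1. cover@(0, -1) [-x clear] — {cover}
2. shaft@(0, -2) [-x clear] — {cover, shaft}
3. bracket@(0, -3) [+x clear] — {bracket, cover, shaft}
4. spacer@(0, 0) [+x clear] — {bracket, cover, shaft, spacer}
5. bearing@(1, 0) [+y clear] — {bearing, bracket, cover, shaft, spacer}
6. bushing@(1, -1) [+x clear] — {bearing, bracket, bushing, cover, shaft, spacer}
7. housing@(2, -1) [+x clear] — {bearing, bracket, bushing, cover, housing, shaft, spacer}
8. gear@(3, -1) [+x clear] — {bearing, bracket, bushing, cover, gear, housing, shaft, spacer}

Valid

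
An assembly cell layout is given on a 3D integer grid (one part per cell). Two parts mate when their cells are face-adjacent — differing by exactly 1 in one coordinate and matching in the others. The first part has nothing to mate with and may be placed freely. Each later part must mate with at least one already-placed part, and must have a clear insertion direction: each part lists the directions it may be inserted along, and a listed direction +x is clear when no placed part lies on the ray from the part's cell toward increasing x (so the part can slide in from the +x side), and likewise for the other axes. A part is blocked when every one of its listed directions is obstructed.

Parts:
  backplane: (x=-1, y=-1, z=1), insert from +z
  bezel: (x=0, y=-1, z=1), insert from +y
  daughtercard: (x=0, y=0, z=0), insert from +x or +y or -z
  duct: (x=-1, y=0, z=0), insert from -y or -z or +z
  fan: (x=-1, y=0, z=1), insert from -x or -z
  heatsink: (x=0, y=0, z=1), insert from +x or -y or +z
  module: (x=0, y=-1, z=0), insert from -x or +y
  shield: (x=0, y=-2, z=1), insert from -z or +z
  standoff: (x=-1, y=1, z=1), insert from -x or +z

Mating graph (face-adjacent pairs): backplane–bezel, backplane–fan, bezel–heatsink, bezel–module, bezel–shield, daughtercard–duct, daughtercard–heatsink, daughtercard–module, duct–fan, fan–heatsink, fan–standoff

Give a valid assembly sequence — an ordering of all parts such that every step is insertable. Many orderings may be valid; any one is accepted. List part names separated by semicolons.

1. bezel@(0, -1, 1) [+y clear] — {bezel}
2. shield@(0, -2, 1) [-z clear] — {bezel, shield}
3. module@(0, -1, 0) [-x clear] — {bezel, module, shield}
4. daughtercard@(0, 0, 0) [+x clear] — {bezel, daughtercard, module, shield}
5. heatsink@(0, 0, 1) [+x clear] — {bezel, daughtercard, heatsink, module, shield}
6. fan@(-1, 0, 1) [-x clear] — {bezel, daughtercard, fan, heatsink, module, shield}
7. standoff@(-1, 1, 1) [-x clear] — {bezel, daughtercard, fan, heatsink, module, shield, standoff}
8. backplane@(-1, -1, 1) [+z clear] — {backplane, bezel, daughtercard, fan, heatsink, module, shield, standoff}
9. duct@(-1, 0, 0) [-y clear] — {backplane, bezel, daughtercard, duct, fan, heatsink, module, shield, standoff}

bezel; shield; module; daughtercard; heatsink; fan; standoff; backplane; duct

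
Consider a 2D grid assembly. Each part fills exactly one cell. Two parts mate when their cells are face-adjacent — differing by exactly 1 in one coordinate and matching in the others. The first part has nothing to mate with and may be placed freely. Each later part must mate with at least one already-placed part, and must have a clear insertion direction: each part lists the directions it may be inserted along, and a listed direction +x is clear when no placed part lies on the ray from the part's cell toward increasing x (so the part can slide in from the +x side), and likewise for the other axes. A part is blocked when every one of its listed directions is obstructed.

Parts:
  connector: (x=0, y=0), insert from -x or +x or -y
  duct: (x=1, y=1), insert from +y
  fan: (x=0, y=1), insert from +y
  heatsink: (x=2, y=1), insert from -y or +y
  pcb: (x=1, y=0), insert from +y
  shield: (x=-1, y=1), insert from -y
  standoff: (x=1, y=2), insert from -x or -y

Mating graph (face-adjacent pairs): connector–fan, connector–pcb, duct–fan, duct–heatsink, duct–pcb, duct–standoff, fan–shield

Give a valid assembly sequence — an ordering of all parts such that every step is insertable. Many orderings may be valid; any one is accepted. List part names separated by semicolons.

pcb; connector; fan; shield; duct; heatsink; standoff

1. pcb@(1, 0) [+y clear] — {pcb}
2. connector@(0, 0) [-x clear] — {connector, pcb}
3. fan@(0, 1) [+y clear] — {connector, fan, pcb}
4. shield@(-1, 1) [-y clear] — {connector, fan, pcb, shield}
5. duct@(1, 1) [+y clear] — {connector, duct, fan, pcb, shield}
6. heatsink@(2, 1) [-y clear] — {connector, duct, fan, heatsink, pcb, shield}
7. standoff@(1, 2) [-x clear] — {connector, duct, fan, heatsink, pcb, shield, standoff}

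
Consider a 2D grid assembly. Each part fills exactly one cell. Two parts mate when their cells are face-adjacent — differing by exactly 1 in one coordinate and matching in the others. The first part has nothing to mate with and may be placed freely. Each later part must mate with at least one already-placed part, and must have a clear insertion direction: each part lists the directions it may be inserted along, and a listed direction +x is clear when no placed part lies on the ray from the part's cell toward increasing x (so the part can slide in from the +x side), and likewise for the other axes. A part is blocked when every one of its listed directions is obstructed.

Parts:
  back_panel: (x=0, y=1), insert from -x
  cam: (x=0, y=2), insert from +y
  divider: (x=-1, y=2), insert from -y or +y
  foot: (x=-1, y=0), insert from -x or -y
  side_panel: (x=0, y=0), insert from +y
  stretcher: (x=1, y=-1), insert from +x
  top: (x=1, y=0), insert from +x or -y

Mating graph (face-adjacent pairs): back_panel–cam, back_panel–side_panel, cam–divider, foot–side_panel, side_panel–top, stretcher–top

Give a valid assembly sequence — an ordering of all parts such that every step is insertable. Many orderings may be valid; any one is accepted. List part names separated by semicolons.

1. stretcher@(1, -1) [+x clear] — {stretcher}
2. top@(1, 0) [+x clear] — {stretcher, top}
3. side_panel@(0, 0) [+y clear] — {side_panel, stretcher, top}
4. foot@(-1, 0) [-x clear] — {foot, side_panel, stretcher, top}
5. back_panel@(0, 1) [-x clear] — {back_panel, foot, side_panel, stretcher, top}
6. cam@(0, 2) [+y clear] — {back_panel, cam, foot, side_panel, stretcher, top}
7. divider@(-1, 2) [+y clear] — {back_panel, cam, divider, foot, side_panel, stretcher, top}

stretcher; top; side_panel; foot; back_panel; cam; divider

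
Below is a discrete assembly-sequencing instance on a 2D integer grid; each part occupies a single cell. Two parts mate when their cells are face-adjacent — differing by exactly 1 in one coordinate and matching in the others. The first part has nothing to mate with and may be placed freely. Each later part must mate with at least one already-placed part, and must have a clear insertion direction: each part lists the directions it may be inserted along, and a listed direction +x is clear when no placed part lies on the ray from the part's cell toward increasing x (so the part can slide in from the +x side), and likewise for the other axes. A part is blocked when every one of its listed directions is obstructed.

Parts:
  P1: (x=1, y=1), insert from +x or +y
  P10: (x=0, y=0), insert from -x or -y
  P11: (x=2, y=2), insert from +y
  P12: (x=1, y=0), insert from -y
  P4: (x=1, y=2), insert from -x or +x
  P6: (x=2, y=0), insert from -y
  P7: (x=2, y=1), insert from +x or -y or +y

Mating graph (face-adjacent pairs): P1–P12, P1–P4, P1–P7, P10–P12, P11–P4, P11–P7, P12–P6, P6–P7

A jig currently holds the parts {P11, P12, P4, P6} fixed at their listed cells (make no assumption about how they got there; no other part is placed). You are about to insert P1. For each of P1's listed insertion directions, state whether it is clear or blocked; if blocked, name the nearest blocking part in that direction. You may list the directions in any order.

+x: clear; +y: blocked by P4

+x: ray from P1(1, 1) has no placed part ⇒ clear
+y: nearest on ray is P4@(1, 2) ⇒ blocked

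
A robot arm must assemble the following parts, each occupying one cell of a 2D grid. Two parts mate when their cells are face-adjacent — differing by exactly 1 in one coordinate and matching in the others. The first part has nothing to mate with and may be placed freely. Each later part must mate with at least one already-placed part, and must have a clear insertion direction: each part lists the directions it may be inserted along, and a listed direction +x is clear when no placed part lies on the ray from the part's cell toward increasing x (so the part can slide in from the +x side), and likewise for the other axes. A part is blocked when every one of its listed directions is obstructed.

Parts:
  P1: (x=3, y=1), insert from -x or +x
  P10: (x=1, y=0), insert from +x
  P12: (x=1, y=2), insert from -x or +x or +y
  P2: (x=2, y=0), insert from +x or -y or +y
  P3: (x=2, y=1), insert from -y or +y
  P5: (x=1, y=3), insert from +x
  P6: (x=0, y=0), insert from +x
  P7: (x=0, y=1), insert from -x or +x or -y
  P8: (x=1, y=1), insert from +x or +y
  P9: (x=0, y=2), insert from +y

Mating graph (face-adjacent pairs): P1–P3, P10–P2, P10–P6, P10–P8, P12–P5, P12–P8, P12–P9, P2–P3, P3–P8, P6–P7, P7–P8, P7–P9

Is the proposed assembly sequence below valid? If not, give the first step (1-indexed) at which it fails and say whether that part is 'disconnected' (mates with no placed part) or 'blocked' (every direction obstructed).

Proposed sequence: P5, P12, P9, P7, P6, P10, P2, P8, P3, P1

Valid

1. P5@(1, 3) [+x clear] — {P5}
2. P12@(1, 2) [-x clear] — {P12, P5}
3. P9@(0, 2) [+y clear] — {P12, P5, P9}
4. P7@(0, 1) [-x clear] — {P12, P5, P7, P9}
5. P6@(0, 0) [+x clear] — {P12, P5, P6, P7, P9}
6. P10@(1, 0) [+x clear] — {P10, P12, P5, P6, P7, P9}
7. P2@(2, 0) [+x clear] — {P10, P12, P2, P5, P6, P7, P9}
8. P8@(1, 1) [+x clear] — {P10, P12, P2, P5, P6, P7, P8, P9}
9. P3@(2, 1) [+y clear] — {P10, P12, P2, P3, P5, P6, P7, P8, P9}
10. P1@(3, 1) [+x clear] — {P1, P10, P12, P2, P3, P5, P6, P7, P8, P9}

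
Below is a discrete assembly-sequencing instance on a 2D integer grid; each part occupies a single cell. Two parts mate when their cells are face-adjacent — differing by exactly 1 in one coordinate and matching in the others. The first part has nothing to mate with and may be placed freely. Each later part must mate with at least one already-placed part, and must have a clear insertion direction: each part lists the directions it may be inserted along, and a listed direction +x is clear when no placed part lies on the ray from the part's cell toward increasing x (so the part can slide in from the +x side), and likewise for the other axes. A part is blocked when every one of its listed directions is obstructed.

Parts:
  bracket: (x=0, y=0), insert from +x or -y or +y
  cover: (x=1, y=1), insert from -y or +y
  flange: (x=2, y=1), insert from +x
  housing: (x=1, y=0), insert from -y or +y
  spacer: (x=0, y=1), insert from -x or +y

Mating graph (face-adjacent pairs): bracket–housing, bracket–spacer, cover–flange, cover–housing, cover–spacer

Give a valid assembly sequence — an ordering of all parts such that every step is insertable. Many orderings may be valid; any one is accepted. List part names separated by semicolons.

1. bracket@(0, 0) [+x clear] — {bracket}
2. housing@(1, 0) [-y clear] — {bracket, housing}
3. spacer@(0, 1) [-x clear] — {bracket, housing, spacer}
4. cover@(1, 1) [+y clear] — {bracket, cover, housing, spacer}
5. flange@(2, 1) [+x clear] — {bracket, cover, flange, housing, spacer}

bracket; housing; spacer; cover; flange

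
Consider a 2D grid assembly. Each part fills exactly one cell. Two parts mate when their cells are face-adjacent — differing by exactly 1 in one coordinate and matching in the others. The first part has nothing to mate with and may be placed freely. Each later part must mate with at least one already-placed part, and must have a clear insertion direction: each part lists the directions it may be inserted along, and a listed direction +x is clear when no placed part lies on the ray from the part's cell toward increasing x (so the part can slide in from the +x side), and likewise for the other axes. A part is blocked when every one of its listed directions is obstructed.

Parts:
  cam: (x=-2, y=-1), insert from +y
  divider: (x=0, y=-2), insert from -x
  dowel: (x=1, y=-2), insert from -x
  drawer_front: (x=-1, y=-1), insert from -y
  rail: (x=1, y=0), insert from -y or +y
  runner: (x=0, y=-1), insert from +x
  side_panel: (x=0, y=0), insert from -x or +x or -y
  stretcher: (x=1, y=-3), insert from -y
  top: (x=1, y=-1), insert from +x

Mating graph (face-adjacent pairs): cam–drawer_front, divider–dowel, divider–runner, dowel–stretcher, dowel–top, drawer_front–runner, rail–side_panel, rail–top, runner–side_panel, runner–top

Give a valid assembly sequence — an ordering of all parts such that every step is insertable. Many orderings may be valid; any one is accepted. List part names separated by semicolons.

1. side_panel@(0, 0) [-x clear] — {side_panel}
2. runner@(0, -1) [+x clear] — {runner, side_panel}
3. top@(1, -1) [+x clear] — {runner, side_panel, top}
4. dowel@(1, -2) [-x clear] — {dowel, runner, side_panel, top}
5. divider@(0, -2) [-x clear] — {divider, dowel, runner, side_panel, top}
6. stretcher@(1, -3) [-y clear] — {divider, dowel, runner, side_panel, stretcher, top}
7. rail@(1, 0) [+y clear] — {divider, dowel, rail, runner, side_panel, stretcher, top}
8. drawer_front@(-1, -1) [-y clear] — {divider, dowel, drawer_front, rail, runner, side_panel, stretcher, top}
9. cam@(-2, -1) [+y clear] — {cam, divider, dowel, drawer_front, rail, runner, side_panel, stretcher, top}

side_panel; runner; top; dowel; divider; stretcher; rail; drawer_front; cam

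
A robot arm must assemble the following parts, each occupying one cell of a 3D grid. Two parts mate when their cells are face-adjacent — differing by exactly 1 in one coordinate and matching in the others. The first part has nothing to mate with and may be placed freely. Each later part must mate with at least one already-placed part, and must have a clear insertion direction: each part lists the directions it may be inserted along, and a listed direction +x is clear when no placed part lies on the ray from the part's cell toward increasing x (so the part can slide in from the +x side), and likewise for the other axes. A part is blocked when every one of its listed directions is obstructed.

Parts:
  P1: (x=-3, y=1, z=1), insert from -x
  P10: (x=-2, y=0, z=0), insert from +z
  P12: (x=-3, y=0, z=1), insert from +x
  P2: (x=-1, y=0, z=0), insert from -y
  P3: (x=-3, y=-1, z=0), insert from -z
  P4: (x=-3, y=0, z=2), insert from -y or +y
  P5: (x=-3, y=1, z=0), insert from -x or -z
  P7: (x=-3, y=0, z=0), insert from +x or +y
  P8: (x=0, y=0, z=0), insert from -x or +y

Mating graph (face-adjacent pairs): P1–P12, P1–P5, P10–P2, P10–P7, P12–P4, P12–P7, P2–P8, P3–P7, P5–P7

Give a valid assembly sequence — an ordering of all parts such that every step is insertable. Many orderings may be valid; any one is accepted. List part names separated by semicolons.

P4; P12; P1; P7; P10; P2; P8; P3; P5

1. P4@(-3, 0, 2) [-y clear] — {P4}
2. P12@(-3, 0, 1) [+x clear] — {P12, P4}
3. P1@(-3, 1, 1) [-x clear] — {P1, P12, P4}
4. P7@(-3, 0, 0) [+x clear] — {P1, P12, P4, P7}
5. P10@(-2, 0, 0) [+z clear] — {P1, P10, P12, P4, P7}
6. P2@(-1, 0, 0) [-y clear] — {P1, P10, P12, P2, P4, P7}
7. P8@(0, 0, 0) [+y clear] — {P1, P10, P12, P2, P4, P7, P8}
8. P3@(-3, -1, 0) [-z clear] — {P1, P10, P12, P2, P3, P4, P7, P8}
9. P5@(-3, 1, 0) [-x clear] — {P1, P10, P12, P2, P3, P4, P5, P7, P8}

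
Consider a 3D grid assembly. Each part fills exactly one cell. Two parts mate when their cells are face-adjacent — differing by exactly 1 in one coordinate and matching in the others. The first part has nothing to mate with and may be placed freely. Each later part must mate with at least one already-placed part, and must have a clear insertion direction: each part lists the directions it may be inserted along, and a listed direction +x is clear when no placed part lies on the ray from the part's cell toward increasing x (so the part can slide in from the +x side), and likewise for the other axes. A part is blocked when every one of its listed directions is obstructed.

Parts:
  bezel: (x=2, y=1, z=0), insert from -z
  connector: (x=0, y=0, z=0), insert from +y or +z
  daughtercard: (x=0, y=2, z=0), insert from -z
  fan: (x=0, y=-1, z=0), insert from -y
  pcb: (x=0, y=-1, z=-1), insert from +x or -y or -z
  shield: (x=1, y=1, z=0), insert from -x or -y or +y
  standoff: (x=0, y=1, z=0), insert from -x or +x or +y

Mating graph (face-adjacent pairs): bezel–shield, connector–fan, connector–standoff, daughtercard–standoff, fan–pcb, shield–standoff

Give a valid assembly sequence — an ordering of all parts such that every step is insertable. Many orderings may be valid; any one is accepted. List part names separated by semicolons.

bezel; shield; standoff; daughtercard; connector; fan; pcb

1. bezel@(2, 1, 0) [-z clear] — {bezel}
2. shield@(1, 1, 0) [-x clear] — {bezel, shield}
3. standoff@(0, 1, 0) [-x clear] — {bezel, shield, standoff}
4. daughtercard@(0, 2, 0) [-z clear] — {bezel, daughtercard, shield, standoff}
5. connector@(0, 0, 0) [+z clear] — {bezel, connector, daughtercard, shield, standoff}
6. fan@(0, -1, 0) [-y clear] — {bezel, connector, daughtercard, fan, shield, standoff}
7. pcb@(0, -1, -1) [+x clear] — {bezel, connector, daughtercard, fan, pcb, shield, standoff}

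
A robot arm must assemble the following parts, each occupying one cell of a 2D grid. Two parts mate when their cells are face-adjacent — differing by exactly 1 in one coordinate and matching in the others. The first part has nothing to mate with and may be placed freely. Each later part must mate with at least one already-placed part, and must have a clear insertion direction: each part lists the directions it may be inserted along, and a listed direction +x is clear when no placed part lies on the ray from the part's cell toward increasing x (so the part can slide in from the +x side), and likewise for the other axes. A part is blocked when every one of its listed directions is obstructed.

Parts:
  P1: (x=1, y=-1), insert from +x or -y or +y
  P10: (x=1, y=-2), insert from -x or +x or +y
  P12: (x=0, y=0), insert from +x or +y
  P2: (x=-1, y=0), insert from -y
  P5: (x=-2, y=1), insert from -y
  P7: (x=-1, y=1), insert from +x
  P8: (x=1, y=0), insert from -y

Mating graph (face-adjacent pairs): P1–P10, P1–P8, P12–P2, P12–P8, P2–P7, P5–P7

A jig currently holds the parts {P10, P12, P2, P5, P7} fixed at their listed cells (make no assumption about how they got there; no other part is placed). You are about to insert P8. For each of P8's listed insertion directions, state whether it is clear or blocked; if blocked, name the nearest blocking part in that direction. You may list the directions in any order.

-y: nearest on ray is P10@(1, -2) ⇒ blocked

-y: blocked by P10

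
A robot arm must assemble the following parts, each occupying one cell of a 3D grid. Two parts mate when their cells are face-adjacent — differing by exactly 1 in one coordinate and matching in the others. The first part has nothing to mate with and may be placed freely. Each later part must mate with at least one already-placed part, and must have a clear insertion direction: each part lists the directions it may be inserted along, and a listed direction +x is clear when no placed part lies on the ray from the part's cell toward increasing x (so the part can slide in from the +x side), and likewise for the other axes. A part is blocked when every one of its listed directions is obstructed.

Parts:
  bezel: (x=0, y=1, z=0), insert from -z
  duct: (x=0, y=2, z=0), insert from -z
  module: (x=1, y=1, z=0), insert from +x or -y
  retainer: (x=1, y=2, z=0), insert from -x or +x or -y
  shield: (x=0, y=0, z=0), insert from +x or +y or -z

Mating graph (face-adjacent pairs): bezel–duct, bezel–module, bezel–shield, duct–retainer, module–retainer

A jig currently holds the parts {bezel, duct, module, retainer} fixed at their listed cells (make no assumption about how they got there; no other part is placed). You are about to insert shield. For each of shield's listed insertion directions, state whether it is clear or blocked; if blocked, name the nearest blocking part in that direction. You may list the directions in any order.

+x: clear; +y: blocked by bezel; -z: clear

+x: ray from shield(0, 0, 0) has no placed part ⇒ clear
+y: nearest on ray is bezel@(0, 1, 0) ⇒ blocked
-z: ray from shield(0, 0, 0) has no placed part ⇒ clear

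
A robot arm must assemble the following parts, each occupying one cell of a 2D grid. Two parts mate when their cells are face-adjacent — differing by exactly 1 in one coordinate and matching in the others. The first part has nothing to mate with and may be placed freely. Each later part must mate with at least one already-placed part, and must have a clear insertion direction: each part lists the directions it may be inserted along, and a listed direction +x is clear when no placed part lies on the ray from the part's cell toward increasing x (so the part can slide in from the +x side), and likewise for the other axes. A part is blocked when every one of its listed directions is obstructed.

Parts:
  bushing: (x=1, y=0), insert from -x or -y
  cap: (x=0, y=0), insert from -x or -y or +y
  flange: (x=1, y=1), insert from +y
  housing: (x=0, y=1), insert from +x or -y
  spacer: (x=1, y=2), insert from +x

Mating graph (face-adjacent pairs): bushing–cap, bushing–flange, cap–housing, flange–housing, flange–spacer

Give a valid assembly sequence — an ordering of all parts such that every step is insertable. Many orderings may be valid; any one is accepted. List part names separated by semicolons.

1. flange@(1, 1) [+y clear] — {flange}
2. housing@(0, 1) [-y clear] — {flange, housing}
3. spacer@(1, 2) [+x clear] — {flange, housing, spacer}
4. bushing@(1, 0) [-x clear] — {bushing, flange, housing, spacer}
5. cap@(0, 0) [-x clear] — {bushing, cap, flange, housing, spacer}

flange; housing; spacer; bushing; cap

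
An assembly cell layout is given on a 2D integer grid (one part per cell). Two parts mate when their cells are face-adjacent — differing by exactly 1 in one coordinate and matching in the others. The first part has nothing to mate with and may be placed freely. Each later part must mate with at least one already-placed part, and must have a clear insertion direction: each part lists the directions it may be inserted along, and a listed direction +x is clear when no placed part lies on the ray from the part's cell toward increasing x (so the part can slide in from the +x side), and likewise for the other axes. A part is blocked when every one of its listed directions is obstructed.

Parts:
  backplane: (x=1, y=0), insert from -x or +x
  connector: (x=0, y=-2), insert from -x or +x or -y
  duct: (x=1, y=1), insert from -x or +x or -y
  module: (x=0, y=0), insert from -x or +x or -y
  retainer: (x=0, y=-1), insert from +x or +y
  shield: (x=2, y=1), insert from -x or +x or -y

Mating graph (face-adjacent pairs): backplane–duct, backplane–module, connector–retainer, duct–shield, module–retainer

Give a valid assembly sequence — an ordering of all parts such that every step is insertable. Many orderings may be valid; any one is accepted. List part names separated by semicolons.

1. retainer@(0, -1) [+x clear] — {retainer}
2. connector@(0, -2) [-x clear] — {connector, retainer}
3. module@(0, 0) [-x clear] — {connector, module, retainer}
4. backplane@(1, 0) [+x clear] — {backplane, connector, module, retainer}
5. duct@(1, 1) [-x clear] — {backplane, connector, duct, module, retainer}
6. shield@(2, 1) [+x clear] — {backplane, connector, duct, module, retainer, shield}

retainer; connector; module; backplane; duct; shield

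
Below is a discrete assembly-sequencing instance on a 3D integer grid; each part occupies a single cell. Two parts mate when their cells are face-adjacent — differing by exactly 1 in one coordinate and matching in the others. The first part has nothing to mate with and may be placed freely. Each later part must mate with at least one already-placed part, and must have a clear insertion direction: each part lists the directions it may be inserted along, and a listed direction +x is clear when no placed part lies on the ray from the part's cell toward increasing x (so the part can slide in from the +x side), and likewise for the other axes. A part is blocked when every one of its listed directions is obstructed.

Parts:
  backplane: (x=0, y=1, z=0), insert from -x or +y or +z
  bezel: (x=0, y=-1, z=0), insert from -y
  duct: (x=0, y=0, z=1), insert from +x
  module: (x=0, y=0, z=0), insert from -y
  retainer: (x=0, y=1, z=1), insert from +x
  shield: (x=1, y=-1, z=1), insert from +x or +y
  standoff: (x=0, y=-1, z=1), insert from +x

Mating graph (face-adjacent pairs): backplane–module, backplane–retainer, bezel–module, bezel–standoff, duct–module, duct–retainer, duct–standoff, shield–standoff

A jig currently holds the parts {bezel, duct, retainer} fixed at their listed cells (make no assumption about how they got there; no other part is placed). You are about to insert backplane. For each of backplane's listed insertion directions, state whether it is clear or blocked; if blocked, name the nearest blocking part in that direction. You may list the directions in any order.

+y: clear; +z: blocked by retainer; -x: clear

-x: ray from backplane(0, 1, 0) has no placed part ⇒ clear
+y: ray from backplane(0, 1, 0) has no placed part ⇒ clear
+z: nearest on ray is retainer@(0, 1, 1) ⇒ blocked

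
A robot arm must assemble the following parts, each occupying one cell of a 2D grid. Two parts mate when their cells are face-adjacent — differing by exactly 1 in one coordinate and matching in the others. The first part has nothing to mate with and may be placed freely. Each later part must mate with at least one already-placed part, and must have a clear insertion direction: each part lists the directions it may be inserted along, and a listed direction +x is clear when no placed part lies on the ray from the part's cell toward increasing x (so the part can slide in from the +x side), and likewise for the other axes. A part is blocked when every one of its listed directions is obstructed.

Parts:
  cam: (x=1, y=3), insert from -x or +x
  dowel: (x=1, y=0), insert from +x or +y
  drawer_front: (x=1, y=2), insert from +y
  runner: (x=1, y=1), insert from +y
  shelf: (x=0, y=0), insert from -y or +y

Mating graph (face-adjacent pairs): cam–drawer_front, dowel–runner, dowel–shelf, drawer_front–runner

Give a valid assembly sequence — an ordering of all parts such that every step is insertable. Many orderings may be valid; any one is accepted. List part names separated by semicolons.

dowel; runner; drawer_front; cam; shelf

1. dowel@(1, 0) [+x clear] — {dowel}
2. runner@(1, 1) [+y clear] — {dowel, runner}
3. drawer_front@(1, 2) [+y clear] — {dowel, drawer_front, runner}
4. cam@(1, 3) [-x clear] — {cam, dowel, drawer_front, runner}
5. shelf@(0, 0) [-y clear] — {cam, dowel, drawer_front, runner, shelf}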